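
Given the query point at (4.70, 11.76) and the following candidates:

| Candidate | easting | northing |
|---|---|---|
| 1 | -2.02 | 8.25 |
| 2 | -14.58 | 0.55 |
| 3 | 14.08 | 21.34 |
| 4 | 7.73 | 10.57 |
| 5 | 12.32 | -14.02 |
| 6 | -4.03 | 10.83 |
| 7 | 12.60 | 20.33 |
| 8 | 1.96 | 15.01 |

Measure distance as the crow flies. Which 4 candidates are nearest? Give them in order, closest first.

Distances from (4.70, 11.76):
1: 7.58
2: 22.30
3: 13.41
4: 3.26
5: 26.88
6: 8.78
7: 11.66
8: 4.25
Sorted: 4 (3.26) < 8 (4.25) < 1 (7.58) < 6 (8.78) < 7 (11.66) < 3 (13.41) < …

4, 8, 1, 6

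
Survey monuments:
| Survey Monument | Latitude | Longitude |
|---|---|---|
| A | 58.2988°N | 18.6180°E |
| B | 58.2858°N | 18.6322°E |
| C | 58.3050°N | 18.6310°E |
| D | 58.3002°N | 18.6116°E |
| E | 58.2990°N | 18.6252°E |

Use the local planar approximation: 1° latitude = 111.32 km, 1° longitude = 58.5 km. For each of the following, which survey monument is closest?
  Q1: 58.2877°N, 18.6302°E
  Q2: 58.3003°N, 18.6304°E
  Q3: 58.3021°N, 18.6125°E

Q1 at 58.2877°N, 18.6302°E:
  A: √((0.0111·111.32)² + (-0.0122·58.5)²) = √(1.526836 + 0.509368) = 1.4270 km
  B: √((-0.0019·111.32)² + (0.0020·58.5)²) = √(0.044736 + 0.013689) = 0.2417 km
  C: √((0.0173·111.32)² + (0.0008·58.5)²) = √(3.708844 + 0.002190) = 1.9264 km
  D: √((0.0125·111.32)² + (-0.0186·58.5)²) = √(1.936272 + 1.183962) = 1.7664 km
  E: √((0.0113·111.32)² + (-0.0050·58.5)²) = √(1.582353 + 0.085556) = 1.2915 km
  → nearest: B (0.2417 km)
Q2 at 58.3003°N, 18.6304°E:
  A: √((-0.0015·111.32)² + (-0.0124·58.5)²) = √(0.027882 + 0.526205) = 0.7444 km
  B: √((-0.0145·111.32)² + (0.0018·58.5)²) = √(2.605448 + 0.011088) = 1.6176 km
  C: √((0.0047·111.32)² + (0.0006·58.5)²) = √(0.273742 + 0.001232) = 0.5244 km
  D: √((-0.0001·111.32)² + (-0.0188·58.5)²) = √(0.000124 + 1.209560) = 1.0999 km
  E: √((-0.0013·111.32)² + (-0.0052·58.5)²) = √(0.020943 + 0.092538) = 0.3369 km
  → nearest: E (0.3369 km)
Q3 at 58.3021°N, 18.6125°E:
  A: √((-0.0033·111.32)² + (0.0055·58.5)²) = √(0.134950 + 0.103523) = 0.4883 km
  B: √((-0.0163·111.32)² + (0.0197·58.5)²) = √(3.292468 + 1.328141) = 2.1496 km
  C: √((0.0029·111.32)² + (0.0185·58.5)²) = √(0.104218 + 1.171265) = 1.1294 km
  D: √((-0.0019·111.32)² + (-0.0009·58.5)²) = √(0.044736 + 0.002772) = 0.2180 km
  E: √((-0.0031·111.32)² + (0.0127·58.5)²) = √(0.119088 + 0.551975) = 0.8192 km
  → nearest: D (0.2180 km)

Q1→B; Q2→E; Q3→D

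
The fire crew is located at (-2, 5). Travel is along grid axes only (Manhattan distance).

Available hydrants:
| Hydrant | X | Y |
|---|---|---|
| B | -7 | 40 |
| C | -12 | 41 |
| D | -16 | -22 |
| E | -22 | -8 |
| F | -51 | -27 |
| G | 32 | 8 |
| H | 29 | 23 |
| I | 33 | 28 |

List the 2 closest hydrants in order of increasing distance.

E, G

Distances from (-2, 5):
B: 40
C: 46
D: 41
E: 33
F: 81
G: 37
H: 49
I: 58
Sorted: E (33) < G (37) < B (40) < D (41) < …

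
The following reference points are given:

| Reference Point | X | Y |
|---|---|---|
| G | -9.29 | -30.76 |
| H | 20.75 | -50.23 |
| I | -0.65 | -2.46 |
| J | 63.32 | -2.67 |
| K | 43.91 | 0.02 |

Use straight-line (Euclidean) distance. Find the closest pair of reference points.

J and K

Pairwise distances:
G–H: 35.80
G–I: 29.59
G–J: 77.85
G–K: 61.46
H–I: 52.34
H–J: 63.83
H–K: 55.33
I–J: 63.97
I–K: 44.63
J–K: 19.60
Closest pair: J–K at 19.60.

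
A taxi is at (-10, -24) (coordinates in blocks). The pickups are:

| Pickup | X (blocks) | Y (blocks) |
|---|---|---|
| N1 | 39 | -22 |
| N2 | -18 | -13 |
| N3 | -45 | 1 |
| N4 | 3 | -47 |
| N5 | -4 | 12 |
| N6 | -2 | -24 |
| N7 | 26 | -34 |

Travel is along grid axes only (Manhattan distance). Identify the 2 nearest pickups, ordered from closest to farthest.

N6, N2

Distances from (-10, -24):
N1: 51 blocks
N2: 19 blocks
N3: 60 blocks
N4: 36 blocks
N5: 42 blocks
N6: 8 blocks
N7: 46 blocks
Sorted: N6 (8 blocks) < N2 (19 blocks) < N4 (36 blocks) < N5 (42 blocks) < …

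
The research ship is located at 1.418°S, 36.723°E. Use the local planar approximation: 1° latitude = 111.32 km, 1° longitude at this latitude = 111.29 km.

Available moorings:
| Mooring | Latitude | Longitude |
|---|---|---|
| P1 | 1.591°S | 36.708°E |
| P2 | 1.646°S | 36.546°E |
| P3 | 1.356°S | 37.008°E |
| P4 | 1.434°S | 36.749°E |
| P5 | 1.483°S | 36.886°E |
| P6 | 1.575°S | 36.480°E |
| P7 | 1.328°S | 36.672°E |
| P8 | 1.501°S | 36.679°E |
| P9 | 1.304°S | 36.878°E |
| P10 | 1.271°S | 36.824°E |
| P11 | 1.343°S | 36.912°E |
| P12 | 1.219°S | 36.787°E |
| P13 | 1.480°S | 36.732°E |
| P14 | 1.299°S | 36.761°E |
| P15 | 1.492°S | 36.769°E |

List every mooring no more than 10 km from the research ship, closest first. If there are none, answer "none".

Distances from 1.418°S, 36.723°E:
P1: 19.331 km
P2: 32.128 km
P3: 32.460 km
P4: 3.398 km
P5: 19.530 km
P6: 32.199 km
P7: 11.515 km
P8: 10.457 km
P9: 21.415 km
P10: 19.853 km
P11: 22.630 km
P12: 23.270 km
P13: 6.974 km
P14: 13.906 km
P15: 9.699 km
Threshold 10 km: P4 (3.398 km), P13 (6.974 km), P15 (9.699 km) are within range.

P4, P13, P15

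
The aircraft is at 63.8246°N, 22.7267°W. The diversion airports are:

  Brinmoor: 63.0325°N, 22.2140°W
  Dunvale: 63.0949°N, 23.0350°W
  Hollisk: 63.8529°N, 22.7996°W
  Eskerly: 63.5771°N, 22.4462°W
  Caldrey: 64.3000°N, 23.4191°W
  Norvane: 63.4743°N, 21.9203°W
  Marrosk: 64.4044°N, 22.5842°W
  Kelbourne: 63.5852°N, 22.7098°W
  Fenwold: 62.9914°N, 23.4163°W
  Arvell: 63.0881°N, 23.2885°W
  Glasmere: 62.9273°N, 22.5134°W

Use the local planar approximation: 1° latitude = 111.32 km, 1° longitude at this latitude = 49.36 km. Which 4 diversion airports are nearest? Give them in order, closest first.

Hollisk, Kelbourne, Eskerly, Norvane

Distances from 63.8246°N, 22.7267°W:
Brinmoor: √((-0.7921·111.32)² + (0.5127·49.36)²) = √(7775.107850 + 640.437770) = 91.7363 km
Dunvale: √((-0.7297·111.32)² + (-0.3083·49.36)²) = √(6598.346042 + 231.578028) = 82.6434 km
Hollisk: √((0.0283·111.32)² + (-0.0729·49.36)²) = √(9.924743 + 12.948080) = 4.7826 km
Eskerly: √((-0.2475·111.32)² + (0.2805·49.36)²) = √(759.096173 + 191.697316) = 30.8349 km
Caldrey: √((0.4754·111.32)² + (-0.6924·49.36)²) = √(2800.688126 + 1168.058033) = 62.9980 km
Norvane: √((-0.3503·111.32)² + (0.8064·49.36)²) = √(1520.640909 + 1584.350774) = 55.7225 km
Marrosk: √((0.5798·111.32)² + (0.1425·49.36)²) = √(4165.842222 + 49.474342) = 64.9255 km
Kelbourne: √((-0.2394·111.32)² + (0.0169·49.36)²) = √(710.222926 + 0.695863) = 26.6631 km
Fenwold: √((-0.8332·111.32)² + (-0.6896·49.36)²) = √(8602.900855 + 1158.630102) = 98.8005 km
Arvell: √((-0.7365·111.32)² + (-0.5618·49.36)²) = √(6721.897684 + 768.977746) = 86.5498 km
Glasmere: √((-0.8973·111.32)² + (0.2133·49.36)²) = √(9977.499871 + 110.849060) = 100.4408 km
Sorted: Hollisk (4.7826 km) < Kelbourne (26.6631 km) < Eskerly (30.8349 km) < Norvane (55.7225 km) < Caldrey (62.9980 km) < Marrosk (64.9255 km) < …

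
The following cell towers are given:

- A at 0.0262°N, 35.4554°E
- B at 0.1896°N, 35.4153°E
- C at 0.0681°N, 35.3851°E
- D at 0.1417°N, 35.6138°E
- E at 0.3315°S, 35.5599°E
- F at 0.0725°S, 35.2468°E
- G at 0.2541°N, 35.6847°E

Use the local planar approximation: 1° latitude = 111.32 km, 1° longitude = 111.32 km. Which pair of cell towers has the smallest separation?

A and C

Pairwise distances:
A–B: √((0.1634·111.32)² + (-0.0401·111.32)²) = √(330.864750 + 19.926689) = 18.7294 km
A–C: √((0.0419·111.32)² + (-0.0703·111.32)²) = √(21.755769 + 61.243083) = 9.1104 km
A–D: √((0.1155·111.32)² + (0.1584·111.32)²) = √(165.314278 + 310.925792) = 21.8229 km
A–E: √((-0.3577·111.32)² + (0.1045·111.32)²) = √(1585.565822 + 135.325293) = 41.4836 km
A–F: √((-0.0987·111.32)² + (-0.2086·111.32)²) = √(120.720410 + 539.231189) = 25.6895 km
A–G: √((0.2279·111.32)² + (0.2293·111.32)²) = √(643.628173 + 651.560135) = 35.9887 km
B–C: √((-0.1215·111.32)² + (-0.0302·111.32)²) = √(182.935904 + 11.302130) = 13.9369 km
B–D: √((-0.0479·111.32)² + (0.1985·111.32)²) = √(28.432655 + 488.278293) = 22.7313 km
B–E: √((-0.5211·111.32)² + (0.1446·111.32)²) = √(3365.026910 + 259.109288) = 60.2008 km
B–F: √((-0.2621·111.32)² + (-0.1685·111.32)²) = √(851.295695 + 351.840805) = 34.6863 km
B–G: √((0.0645·111.32)² + (0.2694·111.32)²) = √(51.554410 + 899.376588) = 30.8372 km
C–D: √((0.0736·111.32)² + (0.2287·111.32)²) = √(67.127740 + 648.154775) = 26.7448 km
C–E: √((-0.3996·111.32)² + (0.1748·111.32)²) = √(1978.779281 + 378.642407) = 48.5533 km
C–F: √((-0.1406·111.32)² + (-0.1383·111.32)²) = √(244.972332 + 237.023145) = 21.9544 km
C–G: √((0.1860·111.32)² + (0.2996·111.32)²) = √(428.718558 + 1112.320685) = 39.2561 km
D–E: √((-0.4732·111.32)² + (-0.0539·111.32)²) = √(2774.826716 + 36.001776) = 53.0172 km
D–F: √((-0.2142·111.32)² + (-0.3670·111.32)²) = √(568.571816 + 1669.085268) = 47.3039 km
D–G: √((0.1124·111.32)² + (0.0709·111.32)²) = √(156.559353 + 62.292945) = 14.7937 km
E–F: √((0.2590·111.32)² + (-0.3131·111.32)²) = √(831.277304 + 1214.821671) = 45.2338 km
E–G: √((0.5856·111.32)² + (0.1248·111.32)²) = √(4249.604678 + 193.008114) = 66.6529 km
F–G: √((0.3266·111.32)² + (0.4379·111.32)²) = √(1321.839593 + 2376.272739) = 60.8121 km
Closest pair: A–C at 9.1104 km.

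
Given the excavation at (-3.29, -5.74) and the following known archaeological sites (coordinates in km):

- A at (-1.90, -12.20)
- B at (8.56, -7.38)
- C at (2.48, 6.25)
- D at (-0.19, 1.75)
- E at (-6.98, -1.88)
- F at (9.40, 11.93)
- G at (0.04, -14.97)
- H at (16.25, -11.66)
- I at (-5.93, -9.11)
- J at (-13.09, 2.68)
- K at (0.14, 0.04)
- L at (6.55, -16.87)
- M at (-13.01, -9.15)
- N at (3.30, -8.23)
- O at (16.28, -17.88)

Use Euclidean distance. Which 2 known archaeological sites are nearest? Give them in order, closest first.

I, E

Distances from (-3.29, -5.74):
A: 6.61 km
B: 11.96 km
C: 13.31 km
D: 8.11 km
E: 5.34 km
F: 21.75 km
G: 9.81 km
H: 20.42 km
I: 4.28 km
J: 12.92 km
K: 6.72 km
L: 14.86 km
M: 10.30 km
N: 7.04 km
O: 23.03 km
Sorted: I (4.28 km) < E (5.34 km) < A (6.61 km) < K (6.72 km) < …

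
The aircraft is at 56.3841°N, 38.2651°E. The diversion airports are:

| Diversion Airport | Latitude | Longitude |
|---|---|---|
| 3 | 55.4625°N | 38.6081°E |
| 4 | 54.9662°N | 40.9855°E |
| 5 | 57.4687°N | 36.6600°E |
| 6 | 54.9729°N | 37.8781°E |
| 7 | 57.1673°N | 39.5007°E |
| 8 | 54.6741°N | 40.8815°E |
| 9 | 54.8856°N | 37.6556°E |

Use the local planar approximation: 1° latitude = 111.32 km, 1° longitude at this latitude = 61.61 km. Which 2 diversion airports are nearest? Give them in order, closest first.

Distances from 56.3841°N, 38.2651°E:
3: √((-0.9216·111.32)² + (0.3430·61.61)²) = √(10525.223518 + 446.571145) = 104.7463 km
4: √((-1.4179·111.32)² + (2.7204·61.61)²) = √(24913.663847 + 28091.048524) = 230.2275 km
5: √((1.0846·111.32)² + (-1.6051·61.61)²) = √(14577.585440 + 9779.273832) = 156.0668 km
6: √((-1.4112·111.32)² + (-0.3870·61.61)²) = √(24678.771160 + 568.491987) = 158.8939 km
7: √((0.7832·111.32)² + (1.2356·61.61)²) = √(7601.367907 + 5795.063736) = 115.7430 km
8: √((-1.7100·111.32)² + (2.6164·61.61)²) = √(36235.863592 + 25984.280663) = 249.4397 km
9: √((-1.4985·111.32)² + (-0.6095·61.61)²) = √(27826.583642 + 1410.099756) = 170.9874 km
Sorted: 3 (104.7463 km) < 7 (115.7430 km) < 5 (156.0668 km) < 6 (158.8939 km) < …

3, 7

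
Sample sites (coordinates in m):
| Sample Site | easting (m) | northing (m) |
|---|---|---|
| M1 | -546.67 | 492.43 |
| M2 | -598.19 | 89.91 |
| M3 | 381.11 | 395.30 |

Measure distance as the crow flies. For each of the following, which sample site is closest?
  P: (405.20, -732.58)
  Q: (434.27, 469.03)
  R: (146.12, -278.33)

P→M3; Q→M3; R→M3

P at (405.20, -732.58):
  M1: √((-951.87)² + (1225.01)²) = √(906056.4969 + 1500649.5001) = 1551.36 m
  M2: √((-1003.39)² + (822.49)²) = √(1006791.4921 + 676489.8001) = 1297.41 m
  M3: √((-24.09)² + (1127.88)²) = √(580.3281 + 1272113.2944) = 1128.14 m
  → nearest: M3 (1128.14 m)
Q at (434.27, 469.03):
  M1: √((-980.94)² + (23.40)²) = √(962243.2836 + 547.5600) = 981.22 m
  M2: √((-1032.46)² + (-379.12)²) = √(1065973.6516 + 143731.9744) = 1099.87 m
  M3: √((-53.16)² + (-73.73)²) = √(2825.9856 + 5436.1129) = 90.90 m
  → nearest: M3 (90.90 m)
R at (146.12, -278.33):
  M1: √((-692.79)² + (770.76)²) = √(479957.9841 + 594070.9776) = 1036.35 m
  M2: √((-744.31)² + (368.24)²) = √(553997.3761 + 135600.6976) = 830.42 m
  M3: √((234.99)² + (673.63)²) = √(55220.3001 + 453777.3769) = 713.44 m
  → nearest: M3 (713.44 m)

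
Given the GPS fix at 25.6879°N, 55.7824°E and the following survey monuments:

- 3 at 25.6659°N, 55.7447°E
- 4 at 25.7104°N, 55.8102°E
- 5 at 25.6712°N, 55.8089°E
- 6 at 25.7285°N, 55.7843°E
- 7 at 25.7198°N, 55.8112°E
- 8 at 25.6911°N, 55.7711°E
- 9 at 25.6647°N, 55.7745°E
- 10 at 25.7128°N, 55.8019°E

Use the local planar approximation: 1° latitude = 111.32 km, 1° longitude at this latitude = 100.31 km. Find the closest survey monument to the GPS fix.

Distances from 25.6879°N, 55.7824°E:
3: √((-0.0220·111.32)² + (-0.0377·100.31)²) = √(5.997797 + 14.301157) = 4.5054 km
4: √((0.0225·111.32)² + (0.0278·100.31)²) = √(6.273522 + 7.776390) = 3.7483 km
5: √((-0.0167·111.32)² + (0.0265·100.31)²) = √(3.456045 + 7.066107) = 3.2438 km
6: √((0.0406·111.32)² + (0.0019·100.31)²) = √(20.426712 + 0.036324) = 4.5236 km
7: √((0.0319·111.32)² + (0.0288·100.31)²) = √(12.610368 + 8.345905) = 4.5778 km
8: √((0.0032·111.32)² + (-0.0113·100.31)²) = √(0.126896 + 1.284829) = 1.1882 km
9: √((-0.0232·111.32)² + (-0.0079·100.31)²) = √(6.669947 + 0.627975) = 2.7015 km
10: √((0.0249·111.32)² + (0.0195·100.31)²) = √(7.683252 + 3.826112) = 3.3925 km
Minimum: 8 at 1.1882 km.

8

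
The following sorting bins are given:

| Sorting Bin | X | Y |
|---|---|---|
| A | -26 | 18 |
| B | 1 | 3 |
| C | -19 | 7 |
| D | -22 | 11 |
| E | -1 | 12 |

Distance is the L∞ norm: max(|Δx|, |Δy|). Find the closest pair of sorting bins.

C and D

Pairwise distances:
A–B: max(|27|, |-15|) = 27
A–C: max(|7|, |-11|) = 11
A–D: max(|4|, |-7|) = 7
A–E: max(|25|, |-6|) = 25
B–C: max(|-20|, |4|) = 20
B–D: max(|-23|, |8|) = 23
B–E: max(|-2|, |9|) = 9
C–D: max(|-3|, |4|) = 4
C–E: max(|18|, |5|) = 18
D–E: max(|21|, |1|) = 21
Closest pair: C–D at 4.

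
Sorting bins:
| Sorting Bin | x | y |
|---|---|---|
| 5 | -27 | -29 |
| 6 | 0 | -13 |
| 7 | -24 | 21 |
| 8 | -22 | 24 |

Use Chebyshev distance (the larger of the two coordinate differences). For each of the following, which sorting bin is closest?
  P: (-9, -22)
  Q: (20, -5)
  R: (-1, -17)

P at (-9, -22):
  5: 18
  6: 9
  7: 43
  8: 46
  → nearest: 6 (9)
Q at (20, -5):
  5: 47
  6: 20
  7: 44
  8: 42
  → nearest: 6 (20)
R at (-1, -17):
  5: 26
  6: 4
  7: 38
  8: 41
  → nearest: 6 (4)

P→6; Q→6; R→6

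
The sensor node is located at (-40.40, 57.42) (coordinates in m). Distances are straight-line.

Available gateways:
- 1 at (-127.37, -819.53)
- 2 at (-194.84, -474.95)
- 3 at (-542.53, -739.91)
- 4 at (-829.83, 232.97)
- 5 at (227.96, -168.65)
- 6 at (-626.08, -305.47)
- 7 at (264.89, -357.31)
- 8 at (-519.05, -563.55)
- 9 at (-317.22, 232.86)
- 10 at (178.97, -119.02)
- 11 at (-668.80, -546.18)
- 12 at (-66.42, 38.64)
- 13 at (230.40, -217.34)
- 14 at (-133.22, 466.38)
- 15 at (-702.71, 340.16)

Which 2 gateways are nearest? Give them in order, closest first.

Distances from (-40.40, 57.42):
1: 881.25 m
2: 554.32 m
3: 942.27 m
4: 808.71 m
5: 350.89 m
6: 688.99 m
7: 514.98 m
8: 784.03 m
9: 327.73 m
10: 281.52 m
11: 871.33 m
12: 32.09 m
13: 385.78 m
14: 419.36 m
15: 720.14 m
Sorted: 12 (32.09 m) < 10 (281.52 m) < 9 (327.73 m) < 5 (350.89 m) < …

12, 10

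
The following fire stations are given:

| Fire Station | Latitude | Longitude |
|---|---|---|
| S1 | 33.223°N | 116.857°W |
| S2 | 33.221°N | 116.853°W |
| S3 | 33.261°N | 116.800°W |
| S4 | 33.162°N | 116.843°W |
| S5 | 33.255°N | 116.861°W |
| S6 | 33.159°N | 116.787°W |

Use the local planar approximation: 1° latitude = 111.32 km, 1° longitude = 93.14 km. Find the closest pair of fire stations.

S1 and S2

Pairwise distances:
S1–S2: 0.434 km
S1–S3: 6.788 km
S1–S4: 6.915 km
S1–S5: 3.582 km
S1–S6: 9.657 km
S2–S3: 6.648 km
S2–S4: 6.634 km
S2–S5: 3.858 km
S2–S6: 9.243 km
S3–S4: 11.726 km
S3–S5: 5.721 km
S3–S6: 11.419 km
S4–S5: 10.488 km
S4–S6: 5.227 km
S5–S6: 12.717 km
Closest pair: S1–S2 at 0.434 km.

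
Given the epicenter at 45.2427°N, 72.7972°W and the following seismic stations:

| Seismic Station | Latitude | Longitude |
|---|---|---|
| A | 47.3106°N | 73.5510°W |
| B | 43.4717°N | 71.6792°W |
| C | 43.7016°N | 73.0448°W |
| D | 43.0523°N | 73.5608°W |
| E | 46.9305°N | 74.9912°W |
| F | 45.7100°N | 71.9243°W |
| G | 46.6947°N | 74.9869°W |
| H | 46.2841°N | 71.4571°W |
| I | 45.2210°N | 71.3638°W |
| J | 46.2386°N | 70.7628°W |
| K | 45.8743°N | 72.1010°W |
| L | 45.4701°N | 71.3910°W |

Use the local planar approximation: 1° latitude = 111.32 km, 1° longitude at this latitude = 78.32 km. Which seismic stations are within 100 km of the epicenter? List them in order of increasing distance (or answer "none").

F, K

Distances from 45.2427°N, 72.7972°W:
A: 237.6486 km
B: 215.7181 km
C: 172.6478 km
D: 251.0624 km
E: 254.6136 km
F: 85.9064 km
G: 235.6644 km
H: 156.3821 km
I: 112.2899 km
J: 194.1085 km
K: 88.9752 km
L: 113.0054 km
Threshold 100 km: F (85.9064 km), K (88.9752 km) are within range.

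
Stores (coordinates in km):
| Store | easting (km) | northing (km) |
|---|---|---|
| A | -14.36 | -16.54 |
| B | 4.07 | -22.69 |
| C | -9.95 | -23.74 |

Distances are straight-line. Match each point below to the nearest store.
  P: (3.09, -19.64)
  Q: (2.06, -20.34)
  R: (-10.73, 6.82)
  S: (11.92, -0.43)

P→B; Q→B; R→A; S→B

P at (3.09, -19.64):
  A: 17.72 km
  B: 3.20 km
  C: 13.67 km
  → nearest: B (3.20 km)
Q at (2.06, -20.34):
  A: 16.85 km
  B: 3.09 km
  C: 12.48 km
  → nearest: B (3.09 km)
R at (-10.73, 6.82):
  A: 23.64 km
  B: 33.01 km
  C: 30.57 km
  → nearest: A (23.64 km)
S at (11.92, -0.43):
  A: 30.82 km
  B: 23.60 km
  C: 31.96 km
  → nearest: B (23.60 km)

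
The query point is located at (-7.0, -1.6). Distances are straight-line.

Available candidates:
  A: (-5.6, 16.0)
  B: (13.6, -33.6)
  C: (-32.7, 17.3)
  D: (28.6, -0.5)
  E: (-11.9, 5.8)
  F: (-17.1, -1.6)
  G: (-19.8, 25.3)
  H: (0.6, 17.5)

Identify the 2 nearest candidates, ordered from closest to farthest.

E, F

Distances from (-7.0, -1.6):
A: 17.7
B: 38.1
C: 31.9
D: 35.6
E: 8.9
F: 10.1
G: 29.8
H: 20.6
Sorted: E (8.9) < F (10.1) < A (17.7) < H (20.6) < …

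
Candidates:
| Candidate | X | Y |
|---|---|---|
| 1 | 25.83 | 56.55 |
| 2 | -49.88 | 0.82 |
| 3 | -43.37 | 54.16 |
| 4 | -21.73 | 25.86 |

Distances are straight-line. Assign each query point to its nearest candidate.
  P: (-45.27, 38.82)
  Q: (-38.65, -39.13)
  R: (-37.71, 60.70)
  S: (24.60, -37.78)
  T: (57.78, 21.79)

P→3; Q→2; R→3; S→4; T→1

P at (-45.27, 38.82):
  1: √((71.10)² + (17.73)²) = √(5055.2100 + 314.3529) = 73.28
  2: √((-4.61)² + (-38.00)²) = √(21.2521 + 1444.0000) = 38.28
  3: √((1.90)² + (15.34)²) = √(3.6100 + 235.3156) = 15.46
  4: √((23.54)² + (-12.96)²) = √(554.1316 + 167.9616) = 26.87
  → nearest: 3 (15.46)
Q at (-38.65, -39.13):
  1: √((64.48)² + (95.68)²) = √(4157.6704 + 9154.6624) = 115.38
  2: √((-11.23)² + (39.95)²) = √(126.1129 + 1596.0025) = 41.50
  3: √((-4.72)² + (93.29)²) = √(22.2784 + 8703.0241) = 93.41
  4: √((16.92)² + (64.99)²) = √(286.2864 + 4223.7001) = 67.16
  → nearest: 2 (41.50)
R at (-37.71, 60.70):
  1: √((63.54)² + (-4.15)²) = √(4037.3316 + 17.2225) = 63.68
  2: √((-12.17)² + (-59.88)²) = √(148.1089 + 3585.6144) = 61.10
  3: √((-5.66)² + (-6.54)²) = √(32.0356 + 42.7716) = 8.65
  4: √((15.98)² + (-34.84)²) = √(255.3604 + 1213.8256) = 38.33
  → nearest: 3 (8.65)
S at (24.60, -37.78):
  1: √((1.23)² + (94.33)²) = √(1.5129 + 8898.1489) = 94.34
  2: √((-74.48)² + (38.60)²) = √(5547.2704 + 1489.9600) = 83.89
  3: √((-67.97)² + (91.94)²) = √(4619.9209 + 8452.9636) = 114.34
  4: √((-46.33)² + (63.64)²) = √(2146.4689 + 4050.0496) = 78.72
  → nearest: 4 (78.72)
T at (57.78, 21.79):
  1: √((-31.95)² + (34.76)²) = √(1020.8025 + 1208.2576) = 47.21
  2: √((-107.66)² + (-20.97)²) = √(11590.6756 + 439.7409) = 109.68
  3: √((-101.15)² + (32.37)²) = √(10231.3225 + 1047.8169) = 106.20
  4: √((-79.51)² + (4.07)²) = √(6321.8401 + 16.5649) = 79.61
  → nearest: 1 (47.21)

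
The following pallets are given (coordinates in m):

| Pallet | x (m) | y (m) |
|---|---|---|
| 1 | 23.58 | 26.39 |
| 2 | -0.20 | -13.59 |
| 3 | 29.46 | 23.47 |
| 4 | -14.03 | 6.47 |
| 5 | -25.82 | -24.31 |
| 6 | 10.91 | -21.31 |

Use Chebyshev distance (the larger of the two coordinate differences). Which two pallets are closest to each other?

Pairwise distances:
1–2: 39.98 m
1–3: 5.88 m
1–4: 37.61 m
1–5: 50.70 m
1–6: 47.70 m
2–3: 37.06 m
2–4: 20.06 m
2–5: 25.62 m
2–6: 11.11 m
3–4: 43.49 m
3–5: 55.28 m
3–6: 44.78 m
4–5: 30.78 m
4–6: 27.78 m
5–6: 36.73 m
Closest pair: 1–3 at 5.88 m.

1 and 3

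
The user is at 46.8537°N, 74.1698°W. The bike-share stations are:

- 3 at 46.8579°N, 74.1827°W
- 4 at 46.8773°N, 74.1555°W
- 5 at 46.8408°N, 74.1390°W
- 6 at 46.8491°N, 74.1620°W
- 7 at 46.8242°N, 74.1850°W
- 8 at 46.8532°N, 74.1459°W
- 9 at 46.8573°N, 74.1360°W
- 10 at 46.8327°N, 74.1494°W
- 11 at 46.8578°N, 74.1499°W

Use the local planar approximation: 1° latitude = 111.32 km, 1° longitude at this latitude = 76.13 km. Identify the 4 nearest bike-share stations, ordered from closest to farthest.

6, 3, 11, 8

Distances from 46.8537°N, 74.1698°W:
3: 1.0877 km
4: 2.8438 km
5: 2.7496 km
6: 0.7841 km
7: 3.4819 km
8: 1.8204 km
9: 2.6042 km
10: 2.8066 km
11: 1.5822 km
Sorted: 6 (0.7841 km) < 3 (1.0877 km) < 11 (1.5822 km) < 8 (1.8204 km) < 9 (2.6042 km) < 5 (2.7496 km) < …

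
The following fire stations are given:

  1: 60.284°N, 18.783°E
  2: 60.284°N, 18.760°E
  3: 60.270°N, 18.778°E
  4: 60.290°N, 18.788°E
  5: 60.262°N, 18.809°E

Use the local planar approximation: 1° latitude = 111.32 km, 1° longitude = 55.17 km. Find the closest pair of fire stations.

1 and 4

Pairwise distances:
1–2: √((0.000·111.32)² + (-0.023·55.17)²) = √(0.00000 + 1.61013) = 1.269 km
1–3: √((-0.014·111.32)² + (-0.005·55.17)²) = √(2.42886 + 0.07609) = 1.583 km
1–4: √((0.006·111.32)² + (0.005·55.17)²) = √(0.44612 + 0.07609) = 0.723 km
1–5: √((-0.022·111.32)² + (0.026·55.17)²) = √(5.99780 + 2.05756) = 2.838 km
2–3: √((-0.014·111.32)² + (0.018·55.17)²) = √(2.42886 + 0.98617) = 1.848 km
2–4: √((0.006·111.32)² + (0.028·55.17)²) = √(0.44612 + 2.38628) = 1.683 km
2–5: √((-0.022·111.32)² + (0.049·55.17)²) = √(5.99780 + 7.30799) = 3.648 km
3–4: √((0.020·111.32)² + (0.010·55.17)²) = √(4.95686 + 0.30437) = 2.294 km
3–5: √((-0.008·111.32)² + (0.031·55.17)²) = √(0.79310 + 2.92502) = 1.928 km
4–5: √((-0.028·111.32)² + (0.021·55.17)²) = √(9.71544 + 1.34228) = 3.325 km
Closest pair: 1–4 at 0.723 km.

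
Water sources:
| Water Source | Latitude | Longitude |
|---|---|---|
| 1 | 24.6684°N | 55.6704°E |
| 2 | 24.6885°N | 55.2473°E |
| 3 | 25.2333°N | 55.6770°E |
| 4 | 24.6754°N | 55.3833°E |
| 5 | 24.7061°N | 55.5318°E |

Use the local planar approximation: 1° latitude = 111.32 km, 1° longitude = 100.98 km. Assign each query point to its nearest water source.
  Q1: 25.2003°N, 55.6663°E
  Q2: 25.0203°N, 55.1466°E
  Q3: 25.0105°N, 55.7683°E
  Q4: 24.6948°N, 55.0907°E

Q1→3; Q2→2; Q3→3; Q4→2

Q1 at 25.2003°N, 55.6663°E:
  1: 59.2126 km
  2: 70.9660 km
  3: 3.8292 km
  4: 65.0457 km
  5: 56.6661 km
  → nearest: 3 (3.8292 km)
Q2 at 25.0203°N, 55.1466°E:
  1: 65.8200 km
  2: 38.3102 km
  3: 58.5736 km
  4: 45.2264 km
  5: 52.3105 km
  → nearest: 2 (38.3102 km)
Q3 at 25.0105°N, 55.7683°E:
  1: 39.3448 km
  2: 63.6611 km
  3: 26.4602 km
  4: 53.8793 km
  5: 41.4558 km
  → nearest: 3 (26.4602 km)
Q4 at 24.6948°N, 55.0907°E:
  1: 58.6118 km
  2: 15.8290 km
  3: 84.2537 km
  4: 29.6256 km
  5: 44.5600 km
  → nearest: 2 (15.8290 km)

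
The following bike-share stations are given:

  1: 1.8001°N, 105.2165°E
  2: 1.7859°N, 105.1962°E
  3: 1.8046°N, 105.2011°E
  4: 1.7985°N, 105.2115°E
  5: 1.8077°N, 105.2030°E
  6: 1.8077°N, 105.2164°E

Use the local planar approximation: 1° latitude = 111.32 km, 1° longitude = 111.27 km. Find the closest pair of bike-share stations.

Pairwise distances:
1–2: 2.7570 km
1–3: 1.7853 km
1–4: 0.5842 km
1–5: 1.7240 km
1–6: 0.8461 km
2–3: 2.1519 km
2–4: 2.2058 km
2–5: 2.5420 km
2–6: 3.3077 km
3–4: 1.3417 km
3–5: 0.4047 km
3–6: 1.7371 km
4–5: 1.3941 km
4–6: 1.1602 km
5–6: 1.4910 km
Closest pair: 3–5 at 0.4047 km.

3 and 5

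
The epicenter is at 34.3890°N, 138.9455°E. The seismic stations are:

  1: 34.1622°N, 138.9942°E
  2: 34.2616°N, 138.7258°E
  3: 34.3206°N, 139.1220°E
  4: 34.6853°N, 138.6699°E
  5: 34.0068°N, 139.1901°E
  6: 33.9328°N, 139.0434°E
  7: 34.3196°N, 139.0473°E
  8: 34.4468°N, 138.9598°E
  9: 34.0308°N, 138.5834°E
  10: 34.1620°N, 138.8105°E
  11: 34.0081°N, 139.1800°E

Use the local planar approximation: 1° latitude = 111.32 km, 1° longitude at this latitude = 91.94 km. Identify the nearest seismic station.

8

Distances from 34.3890°N, 138.9455°E:
1: √((-0.2268·111.32)² + (0.0487·91.94)²) = √(637.429995 + 20.047809) = 25.6413 km
2: √((-0.1274·111.32)² + (-0.2197·91.94)²) = √(201.133889 + 408.008408) = 24.6808 km
3: √((-0.0684·111.32)² + (0.1765·91.94)²) = √(57.977382 + 263.328835) = 17.9250 km
4: √((0.2963·111.32)² + (-0.2756·91.94)²) = √(1087.951908 + 642.047893) = 41.5933 km
5: √((-0.3822·111.32)² + (0.2446·91.94)²) = √(1810.205003 + 505.733712) = 48.1242 km
6: √((-0.4562·111.32)² + (0.0979·91.94)²) = √(2579.033345 + 81.016669) = 51.5757 km
7: √((-0.0694·111.32)² + (0.1018·91.94)²) = √(59.685019 + 87.600090) = 12.1361 km
8: √((0.0578·111.32)² + (0.0143·91.94)²) = √(41.400165 + 1.728547) = 6.5672 km
9: √((-0.3582·111.32)² + (-0.3621·91.94)²) = √(1590.001589 + 1108.322241) = 51.9454 km
10: √((-0.2270·111.32)² + (-0.1350·91.94)²) = √(638.554706 + 154.055262) = 28.1533 km
11: √((-0.3809·111.32)² + (0.2345·91.94)²) = √(1797.911626 + 464.830582) = 47.5683 km
Minimum: 8 at 6.5672 km.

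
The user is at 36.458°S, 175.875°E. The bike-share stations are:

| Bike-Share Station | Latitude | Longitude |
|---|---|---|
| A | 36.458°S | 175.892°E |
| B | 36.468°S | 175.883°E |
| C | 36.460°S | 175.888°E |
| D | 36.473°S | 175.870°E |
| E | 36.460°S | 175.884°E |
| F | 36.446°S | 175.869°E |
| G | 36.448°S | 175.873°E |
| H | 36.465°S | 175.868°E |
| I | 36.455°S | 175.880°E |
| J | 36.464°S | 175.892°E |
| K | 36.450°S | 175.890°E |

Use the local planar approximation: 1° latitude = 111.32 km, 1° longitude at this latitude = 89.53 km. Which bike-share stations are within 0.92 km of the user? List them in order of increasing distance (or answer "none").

I, E

Distances from 36.458°S, 175.875°E:
A: 1.522 km
B: 1.324 km
C: 1.185 km
D: 1.729 km
E: 0.836 km
F: 1.440 km
G: 1.128 km
H: 1.000 km
I: 0.558 km
J: 1.662 km
K: 1.611 km
Threshold 0.92 km: I (0.558 km), E (0.836 km) are within range.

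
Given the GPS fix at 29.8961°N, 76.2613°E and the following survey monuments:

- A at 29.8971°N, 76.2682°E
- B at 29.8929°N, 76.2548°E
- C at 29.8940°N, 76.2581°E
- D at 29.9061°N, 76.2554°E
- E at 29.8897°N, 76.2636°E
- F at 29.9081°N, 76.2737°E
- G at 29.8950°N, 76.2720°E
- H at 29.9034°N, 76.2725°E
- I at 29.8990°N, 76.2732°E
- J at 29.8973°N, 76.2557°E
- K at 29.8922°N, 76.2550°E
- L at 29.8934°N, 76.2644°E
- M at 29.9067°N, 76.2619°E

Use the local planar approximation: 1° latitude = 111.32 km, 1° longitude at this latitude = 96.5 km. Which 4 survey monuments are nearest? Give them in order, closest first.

C, L, J, A

Distances from 29.8961°N, 76.2613°E:
A: √((0.0010·111.32)² + (0.0069·96.5)²) = √(0.012392 + 0.443356) = 0.6751 km
B: √((-0.0032·111.32)² + (-0.0065·96.5)²) = √(0.126896 + 0.393443) = 0.7213 km
C: √((-0.0021·111.32)² + (-0.0032·96.5)²) = √(0.054649 + 0.095357) = 0.3873 km
D: √((0.0100·111.32)² + (-0.0059·96.5)²) = √(1.239214 + 0.324159) = 1.2503 km
E: √((-0.0064·111.32)² + (0.0023·96.5)²) = √(0.507582 + 0.049262) = 0.7462 km
F: √((0.0120·111.32)² + (0.0124·96.5)²) = √(1.784469 + 1.431852) = 1.7934 km
G: √((-0.0011·111.32)² + (0.0107·96.5)²) = √(0.014994 + 1.066160) = 1.0398 km
H: √((0.0073·111.32)² + (0.0112·96.5)²) = √(0.660377 + 1.168129) = 1.3522 km
I: √((0.0029·111.32)² + (0.0119·96.5)²) = √(0.104218 + 1.318708) = 1.1929 km
J: √((0.0012·111.32)² + (-0.0056·96.5)²) = √(0.017845 + 0.292032) = 0.5567 km
K: √((-0.0039·111.32)² + (-0.0063·96.5)²) = √(0.188484 + 0.369603) = 0.7471 km
L: √((-0.0027·111.32)² + (0.0031·96.5)²) = √(0.090339 + 0.089491) = 0.4241 km
M: √((0.0106·111.32)² + (0.0006·96.5)²) = √(1.392381 + 0.003352) = 1.1814 km
Sorted: C (0.3873 km) < L (0.4241 km) < J (0.5567 km) < A (0.6751 km) < B (0.7213 km) < E (0.7462 km) < …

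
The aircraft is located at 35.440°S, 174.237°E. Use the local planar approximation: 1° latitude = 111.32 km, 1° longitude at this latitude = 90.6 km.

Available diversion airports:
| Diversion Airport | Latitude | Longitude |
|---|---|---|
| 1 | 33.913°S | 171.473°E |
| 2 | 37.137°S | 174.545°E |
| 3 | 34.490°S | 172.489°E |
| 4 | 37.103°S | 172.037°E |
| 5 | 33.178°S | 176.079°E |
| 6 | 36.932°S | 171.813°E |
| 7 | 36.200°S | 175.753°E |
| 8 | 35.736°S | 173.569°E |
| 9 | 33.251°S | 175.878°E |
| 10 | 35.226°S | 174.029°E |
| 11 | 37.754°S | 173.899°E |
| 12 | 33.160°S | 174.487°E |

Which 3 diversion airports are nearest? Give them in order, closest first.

10, 8, 7

Distances from 35.440°S, 174.237°E:
1: √((1.527·111.32)² + (-2.764·90.6)²) = √(28895.11781 + 62709.37506) = 302.662 km
2: √((-1.697·111.32)² + (0.308·90.6)²) = √(35687.00321 + 778.67786) = 190.960 km
3: √((0.950·111.32)² + (-1.748·90.6)²) = √(11183.90852 + 25080.67681) = 190.433 km
4: √((-1.663·111.32)² + (-2.200·90.6)²) = √(34271.32487 + 39728.46240) = 272.029 km
5: √((2.262·111.32)² + (1.842·90.6)²) = √(63406.18106 + 27850.66998) = 302.087 km
6: √((-1.492·111.32)² + (-2.424·90.6)²) = √(27585.70208 + 48230.48469) = 275.347 km
7: √((-0.760·111.32)² + (1.516·90.6)²) = √(7157.70145 + 18864.91262) = 161.315 km
8: √((-0.296·111.32)² + (-0.668·90.6)²) = √(1085.74995 + 3662.76723) = 68.909 km
9: √((2.189·111.32)² + (1.641·90.6)²) = √(59379.68897 + 22104.13669) = 285.454 km
10: √((0.214·111.32)² + (-0.208·90.6)²) = √(567.51055 + 355.12649) = 30.375 km
11: √((-2.314·111.32)² + (-0.338·90.6)²) = √(66354.91613 + 937.75588) = 259.408 km
12: √((2.280·111.32)² + (0.250·90.6)²) = √(64419.31305 + 513.02250) = 254.818 km
Sorted: 10 (30.375 km) < 8 (68.909 km) < 7 (161.315 km) < 3 (190.433 km) < 2 (190.960 km) < …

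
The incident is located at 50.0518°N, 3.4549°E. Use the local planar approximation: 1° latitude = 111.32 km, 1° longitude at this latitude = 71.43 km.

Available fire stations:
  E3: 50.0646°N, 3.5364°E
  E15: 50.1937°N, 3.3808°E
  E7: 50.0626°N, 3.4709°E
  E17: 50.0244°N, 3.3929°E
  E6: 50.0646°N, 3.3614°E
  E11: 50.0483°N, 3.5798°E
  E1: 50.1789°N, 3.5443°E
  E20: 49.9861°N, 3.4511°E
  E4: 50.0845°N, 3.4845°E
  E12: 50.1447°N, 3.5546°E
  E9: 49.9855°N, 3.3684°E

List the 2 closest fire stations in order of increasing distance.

E7, E4

Distances from 50.0518°N, 3.4549°E:
E3: 5.9934 km
E15: 16.6595 km
E7: 1.6588 km
E17: 5.3774 km
E6: 6.8290 km
E11: 8.9301 km
E1: 15.5231 km
E20: 7.3188 km
E4: 4.2097 km
E12: 12.5565 km
E9: 9.6254 km
Sorted: E7 (1.6588 km) < E4 (4.2097 km) < E17 (5.3774 km) < E3 (5.9934 km) < …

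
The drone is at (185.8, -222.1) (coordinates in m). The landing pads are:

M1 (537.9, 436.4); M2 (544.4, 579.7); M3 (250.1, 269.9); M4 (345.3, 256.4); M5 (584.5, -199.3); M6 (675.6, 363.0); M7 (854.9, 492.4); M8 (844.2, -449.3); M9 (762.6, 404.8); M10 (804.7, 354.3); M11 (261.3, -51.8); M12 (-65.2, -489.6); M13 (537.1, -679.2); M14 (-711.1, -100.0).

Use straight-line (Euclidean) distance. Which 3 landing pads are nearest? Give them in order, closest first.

M11, M12, M5

Distances from (185.8, -222.1):
M1: √((352.1)² + (658.5)²) = √(123974.410 + 433622.250) = 746.7 m
M2: √((358.6)² + (801.8)²) = √(128593.960 + 642883.240) = 878.3 m
M3: √((64.3)² + (492.0)²) = √(4134.490 + 242064.000) = 496.2 m
M4: √((159.5)² + (478.5)²) = √(25440.250 + 228962.250) = 504.4 m
M5: √((398.7)² + (22.8)²) = √(158961.690 + 519.840) = 399.4 m
M6: √((489.8)² + (585.1)²) = √(239904.040 + 342342.010) = 763.1 m
M7: √((669.1)² + (714.5)²) = √(447694.810 + 510510.250) = 978.9 m
M8: √((658.4)² + (-227.2)²) = √(433490.560 + 51619.840) = 696.5 m
M9: √((576.8)² + (626.9)²) = √(332698.240 + 393003.610) = 851.9 m
M10: √((618.9)² + (576.4)²) = √(383037.210 + 332236.960) = 845.7 m
M11: √((75.5)² + (170.3)²) = √(5700.250 + 29002.090) = 186.3 m
M12: √((-251.0)² + (-267.5)²) = √(63001.000 + 71556.250) = 366.8 m
M13: √((351.3)² + (-457.1)²) = √(123411.690 + 208940.410) = 576.5 m
M14: √((-896.9)² + (122.1)²) = √(804429.610 + 14908.410) = 905.2 m
Sorted: M11 (186.3 m) < M12 (366.8 m) < M5 (399.4 m) < M3 (496.2 m) < M4 (504.4 m) < …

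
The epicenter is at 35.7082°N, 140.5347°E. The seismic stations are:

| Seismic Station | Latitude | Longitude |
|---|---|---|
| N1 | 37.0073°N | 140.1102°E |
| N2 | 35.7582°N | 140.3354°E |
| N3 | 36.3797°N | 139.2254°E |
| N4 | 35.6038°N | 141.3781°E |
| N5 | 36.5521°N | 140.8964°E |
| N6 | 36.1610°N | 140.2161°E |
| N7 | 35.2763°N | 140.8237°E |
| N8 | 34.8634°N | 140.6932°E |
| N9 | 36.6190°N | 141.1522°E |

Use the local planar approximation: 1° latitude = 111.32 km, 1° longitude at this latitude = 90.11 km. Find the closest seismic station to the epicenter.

Distances from 35.7082°N, 140.5347°E:
N1: 149.5892 km
N2: 18.8017 km
N3: 139.6685 km
N4: 76.8822 km
N5: 99.4362 km
N6: 58.0081 km
N7: 54.6788 km
N8: 95.1215 km
N9: 115.6552 km
Minimum: N2 at 18.8017 km.

N2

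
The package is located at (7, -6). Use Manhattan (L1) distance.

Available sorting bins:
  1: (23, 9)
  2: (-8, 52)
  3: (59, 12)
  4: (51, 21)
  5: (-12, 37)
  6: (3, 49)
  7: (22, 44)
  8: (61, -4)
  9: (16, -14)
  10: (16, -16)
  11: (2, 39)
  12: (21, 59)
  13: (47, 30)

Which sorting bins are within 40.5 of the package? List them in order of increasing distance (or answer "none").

Distances from (7, -6):
1: |16| + |15| = 16 + 15 = 31
2: |-15| + |58| = 15 + 58 = 73
3: |52| + |18| = 52 + 18 = 70
4: |44| + |27| = 44 + 27 = 71
5: |-19| + |43| = 19 + 43 = 62
6: |-4| + |55| = 4 + 55 = 59
7: |15| + |50| = 15 + 50 = 65
8: |54| + |2| = 54 + 2 = 56
9: |9| + |-8| = 9 + 8 = 17
10: |9| + |-10| = 9 + 10 = 19
11: |-5| + |45| = 5 + 45 = 50
12: |14| + |65| = 14 + 65 = 79
13: |40| + |36| = 40 + 36 = 76
Threshold 40.5: 9 (17), 10 (19), 1 (31) are within range.

9, 10, 1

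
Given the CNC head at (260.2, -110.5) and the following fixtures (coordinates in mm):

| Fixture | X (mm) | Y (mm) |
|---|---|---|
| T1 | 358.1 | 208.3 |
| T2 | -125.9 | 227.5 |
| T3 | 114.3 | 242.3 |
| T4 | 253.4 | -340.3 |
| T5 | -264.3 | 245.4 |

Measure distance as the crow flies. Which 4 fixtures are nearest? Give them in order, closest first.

T4, T1, T3, T2

Distances from (260.2, -110.5):
T1: 333.5 mm
T2: 513.1 mm
T3: 381.8 mm
T4: 229.9 mm
T5: 633.8 mm
Sorted: T4 (229.9 mm) < T1 (333.5 mm) < T3 (381.8 mm) < T2 (513.1 mm) < T5 (633.8 mm)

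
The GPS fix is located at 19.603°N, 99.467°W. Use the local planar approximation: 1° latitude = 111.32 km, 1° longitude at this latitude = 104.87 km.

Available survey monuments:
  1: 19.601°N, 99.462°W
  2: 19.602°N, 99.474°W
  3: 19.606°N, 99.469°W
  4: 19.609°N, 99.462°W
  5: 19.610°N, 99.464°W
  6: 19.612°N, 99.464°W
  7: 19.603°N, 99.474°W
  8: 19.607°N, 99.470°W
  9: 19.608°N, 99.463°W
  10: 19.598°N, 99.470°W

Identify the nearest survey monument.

3

Distances from 19.603°N, 99.467°W:
1: √((-0.002·111.32)² + (0.005·104.87)²) = √(0.04957 + 0.27494) = 0.570 km
2: √((-0.001·111.32)² + (-0.007·104.87)²) = √(0.01239 + 0.53889) = 0.742 km
3: √((0.003·111.32)² + (-0.002·104.87)²) = √(0.11153 + 0.04399) = 0.394 km
4: √((0.006·111.32)² + (0.005·104.87)²) = √(0.44612 + 0.27494) = 0.849 km
5: √((0.007·111.32)² + (0.003·104.87)²) = √(0.60721 + 0.09898) = 0.840 km
6: √((0.009·111.32)² + (0.003·104.87)²) = √(1.00376 + 0.09898) = 1.050 km
7: √((0.000·111.32)² + (-0.007·104.87)²) = √(0.00000 + 0.53889) = 0.734 km
8: √((0.004·111.32)² + (-0.003·104.87)²) = √(0.19827 + 0.09898) = 0.545 km
9: √((0.005·111.32)² + (0.004·104.87)²) = √(0.30980 + 0.17596) = 0.697 km
10: √((-0.005·111.32)² + (-0.003·104.87)²) = √(0.30980 + 0.09898) = 0.639 km
Minimum: 3 at 0.394 km.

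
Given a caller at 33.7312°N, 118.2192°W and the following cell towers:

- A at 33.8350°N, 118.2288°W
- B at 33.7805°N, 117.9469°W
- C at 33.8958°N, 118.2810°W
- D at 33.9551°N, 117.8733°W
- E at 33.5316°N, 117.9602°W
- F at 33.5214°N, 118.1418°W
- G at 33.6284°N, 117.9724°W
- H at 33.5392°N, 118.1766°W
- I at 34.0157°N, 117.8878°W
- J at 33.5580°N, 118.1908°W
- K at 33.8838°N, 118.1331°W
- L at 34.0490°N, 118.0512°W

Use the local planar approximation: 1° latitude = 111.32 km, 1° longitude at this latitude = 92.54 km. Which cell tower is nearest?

Distances from 33.7312°N, 118.2192°W:
A: √((0.1038·111.32)² + (-0.0096·92.54)²) = √(133.518395 + 0.789226) = 11.5891 km
B: √((0.0493·111.32)² + (0.2723·92.54)²) = √(30.118978 + 634.971559) = 25.7893 km
C: √((0.1646·111.32)² + (-0.0618·92.54)²) = √(335.742297 + 32.706641) = 19.1950 km
D: √((0.2239·111.32)² + (0.3459·92.54)²) = √(621.233093 + 1024.613596) = 40.5690 km
E: √((-0.1996·111.32)² + (0.2590·92.54)²) = √(493.704936 + 574.458313) = 32.6828 km
F: √((-0.2098·111.32)² + (0.0774·92.54)²) = √(545.453036 + 51.302781) = 24.4286 km
G: √((-0.1028·111.32)² + (0.2468·92.54)²) = √(130.958178 + 521.614074) = 25.5455 km
H: √((-0.1920·111.32)² + (0.0426·92.54)²) = √(456.823937 + 15.540972) = 21.7340 km
I: √((0.2845·111.32)² + (0.3314·92.54)²) = √(1003.023104 + 940.511258) = 44.0855 km
J: √((-0.1732·111.32)² + (0.0284·92.54)²) = √(371.742462 + 6.907099) = 19.4589 km
K: √((0.1526·111.32)² + (0.0861·92.54)²) = √(288.572846 + 63.484148) = 18.7632 km
L: √((0.3178·111.32)² + (0.1680·92.54)²) = √(1251.567223 + 241.700503) = 38.6428 km
Minimum: A at 11.5891 km.

A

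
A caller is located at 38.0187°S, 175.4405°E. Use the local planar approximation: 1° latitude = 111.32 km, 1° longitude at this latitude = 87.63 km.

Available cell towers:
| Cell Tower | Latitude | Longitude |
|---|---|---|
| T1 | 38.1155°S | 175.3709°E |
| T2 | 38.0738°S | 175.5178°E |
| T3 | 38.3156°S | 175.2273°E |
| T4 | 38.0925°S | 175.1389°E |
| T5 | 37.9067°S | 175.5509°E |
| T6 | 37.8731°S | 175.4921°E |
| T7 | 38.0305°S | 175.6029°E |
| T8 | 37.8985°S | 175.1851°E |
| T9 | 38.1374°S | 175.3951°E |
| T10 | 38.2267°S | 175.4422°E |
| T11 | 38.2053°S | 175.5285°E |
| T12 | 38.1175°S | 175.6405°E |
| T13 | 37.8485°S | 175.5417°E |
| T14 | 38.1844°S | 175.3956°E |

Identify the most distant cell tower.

Distances from 38.0187°S, 175.4405°E:
T1: √((-0.0968·111.32)² + (-0.0696·87.63)²) = √(116.117348 + 37.198387) = 12.3821 km
T2: √((-0.0551·111.32)² + (0.0773·87.63)²) = √(37.622668 + 45.884353) = 9.1382 km
T3: √((-0.2969·111.32)² + (-0.2132·87.63)²) = √(1092.362520 + 349.043877) = 37.9659 km
T4: √((-0.0738·111.32)² + (-0.3016·87.63)²) = √(67.493060 + 698.503036) = 27.6766 km
T5: √((0.1120·111.32)² + (0.1104·87.63)²) = √(155.447034 + 93.593087) = 15.7810 km
T6: √((0.1456·111.32)² + (0.0516·87.63)²) = √(262.705488 + 20.445843) = 16.8271 km
T7: √((-0.0118·111.32)² + (0.1624·87.63)²) = √(1.725482 + 202.524549) = 14.2916 km
T8: √((0.1202·111.32)² + (-0.2554·87.63)²) = √(179.042169 + 500.895822) = 26.0756 km
T9: √((-0.1187·111.32)² + (-0.0454·87.63)²) = √(174.601445 + 15.827682) = 13.7996 km
T10: √((-0.2080·111.32)² + (0.0017·87.63)²) = √(536.133649 + 0.022192) = 23.1550 km
T11: √((-0.1866·111.32)² + (0.0880·87.63)²) = √(431.488946 + 59.466307) = 22.1575 km
T12: √((-0.0988·111.32)² + (0.2000·87.63)²) = √(120.965155 + 307.160676) = 20.6912 km
T13: √((0.1702·111.32)² + (0.1012·87.63)²) = √(358.976077 + 78.644191) = 20.9194 km
T14: √((-0.1657·111.32)² + (-0.0449·87.63)²) = √(340.244734 + 15.480975) = 18.8607 km
Maximum: T3 at 37.9659 km.

T3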